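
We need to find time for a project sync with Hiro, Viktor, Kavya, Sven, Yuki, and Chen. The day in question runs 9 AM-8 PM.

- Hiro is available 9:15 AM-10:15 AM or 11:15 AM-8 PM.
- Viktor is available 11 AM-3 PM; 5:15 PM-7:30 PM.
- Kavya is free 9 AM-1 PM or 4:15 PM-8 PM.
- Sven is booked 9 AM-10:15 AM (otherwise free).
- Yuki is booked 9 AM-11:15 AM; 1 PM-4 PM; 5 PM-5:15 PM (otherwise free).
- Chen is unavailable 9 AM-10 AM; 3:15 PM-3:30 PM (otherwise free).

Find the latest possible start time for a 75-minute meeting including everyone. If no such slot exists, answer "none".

18:15

Hiro free: 09:15-10:15, 11:15-20:00.
Viktor free: 11:00-15:00, 17:15-19:30.
Kavya free: 09:00-13:00, 16:15-20:00.
Sven free: 10:15-20:00 (invert busy blocks within the working day).
Yuki free: 11:15-13:00, 16:00-17:00, 17:15-20:00 (invert busy blocks within the working day).
Chen free: 10:00-15:15, 15:30-20:00 (invert busy blocks within the working day).
Hiro ∩ Viktor: 11:15-15:00, 17:15-19:30.
Hiro ∩ Viktor ∩ Kavya: 11:15-13:00, 17:15-19:30.
Hiro ∩ Viktor ∩ Kavya ∩ Sven: 11:15-13:00, 17:15-19:30.
Hiro ∩ Viktor ∩ Kavya ∩ Sven ∩ Yuki: 11:15-13:00, 17:15-19:30.
Hiro ∩ Viktor ∩ Kavya ∩ Sven ∩ Yuki ∩ Chen: 11:15-13:00, 17:15-19:30.
So the common availability across everyone is 11:15-13:00, 17:15-19:30.
The last common window of at least 75 minutes is 17:15-19:30; a 75-minute meeting can start as late as 18:15 and still end by 19:30.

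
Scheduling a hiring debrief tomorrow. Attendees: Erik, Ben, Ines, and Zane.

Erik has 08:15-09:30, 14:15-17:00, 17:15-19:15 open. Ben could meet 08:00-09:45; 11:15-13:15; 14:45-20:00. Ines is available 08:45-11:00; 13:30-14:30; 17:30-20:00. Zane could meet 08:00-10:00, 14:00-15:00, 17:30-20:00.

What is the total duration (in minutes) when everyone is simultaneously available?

150

Erik ∩ Ben: 08:15-09:30, 14:45-17:00, 17:15-19:15.
Erik ∩ Ben ∩ Ines: 08:45-09:30, 17:30-19:15.
Erik ∩ Ben ∩ Ines ∩ Zane: 08:45-09:30, 17:30-19:15.
Summing the common windows: 45 + 105 = 150 minutes.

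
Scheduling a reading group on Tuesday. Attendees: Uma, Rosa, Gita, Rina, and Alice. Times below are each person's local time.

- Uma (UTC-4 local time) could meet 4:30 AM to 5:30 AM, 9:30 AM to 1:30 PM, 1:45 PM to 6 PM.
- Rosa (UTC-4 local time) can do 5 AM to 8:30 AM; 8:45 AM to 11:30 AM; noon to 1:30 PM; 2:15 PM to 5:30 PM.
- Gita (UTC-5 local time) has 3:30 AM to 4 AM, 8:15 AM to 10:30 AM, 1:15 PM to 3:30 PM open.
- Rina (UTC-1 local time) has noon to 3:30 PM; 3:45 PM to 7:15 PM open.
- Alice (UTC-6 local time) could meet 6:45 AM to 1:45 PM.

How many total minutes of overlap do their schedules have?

210

Uma in UTC: 08:30-09:30, 13:30-17:30, 17:45-22:00 (add 4h to convert from UTC-4).
Rosa in UTC: 09:00-12:30, 12:45-15:30, 16:00-17:30, 18:15-21:30 (add 4h to convert from UTC-4).
Gita in UTC: 08:30-09:00, 13:15-15:30, 18:15-20:30 (add 5h to convert from UTC-5).
Rina in UTC: 13:00-16:30, 16:45-20:15 (add 1h to convert from UTC-1).
Alice in UTC: 12:45-19:45 (add 6h to convert from UTC-6).
Uma ∩ Rosa: 09:00-09:30, 13:30-15:30, 16:00-17:30, 18:15-21:30.
Uma ∩ Rosa ∩ Gita: 13:30-15:30, 18:15-20:30.
Uma ∩ Rosa ∩ Gita ∩ Rina: 13:30-15:30, 18:15-20:15.
Uma ∩ Rosa ∩ Gita ∩ Rina ∩ Alice: 13:30-15:30, 18:15-19:45.
Summing the common windows: 120 + 90 = 210 minutes.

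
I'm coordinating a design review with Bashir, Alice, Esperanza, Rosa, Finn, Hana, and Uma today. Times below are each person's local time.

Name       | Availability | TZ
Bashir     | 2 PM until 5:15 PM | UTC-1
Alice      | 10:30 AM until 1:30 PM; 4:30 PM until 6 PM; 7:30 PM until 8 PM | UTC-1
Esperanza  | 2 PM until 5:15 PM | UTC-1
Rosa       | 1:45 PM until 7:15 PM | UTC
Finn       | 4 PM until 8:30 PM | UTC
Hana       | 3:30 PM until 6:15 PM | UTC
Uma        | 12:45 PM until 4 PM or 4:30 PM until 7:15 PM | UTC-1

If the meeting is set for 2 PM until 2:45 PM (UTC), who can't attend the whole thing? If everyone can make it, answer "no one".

Bashir in UTC: 15:00-18:15 (add 1h to convert from UTC-1).
Alice in UTC: 11:30-14:30, 17:30-19:00, 20:30-21:00 (add 1h to convert from UTC-1).
Esperanza in UTC: 15:00-18:15 (add 1h to convert from UTC-1).
Rosa in UTC: 13:45-19:15.
Finn in UTC: 16:00-20:30.
Hana in UTC: 15:30-18:15.
Uma in UTC: 13:45-17:00, 17:30-20:15 (add 1h to convert from UTC-1).
Bashir: not fully free for 14:00-14:45. Alice: not fully free for 14:00-14:45. Esperanza: not fully free for 14:00-14:45. Rosa: free for 14:00-14:45. Finn: not fully free for 14:00-14:45. Hana: not fully free for 14:00-14:45. Uma: free for 14:00-14:45.

Alice, Bashir, Esperanza, Finn, Hana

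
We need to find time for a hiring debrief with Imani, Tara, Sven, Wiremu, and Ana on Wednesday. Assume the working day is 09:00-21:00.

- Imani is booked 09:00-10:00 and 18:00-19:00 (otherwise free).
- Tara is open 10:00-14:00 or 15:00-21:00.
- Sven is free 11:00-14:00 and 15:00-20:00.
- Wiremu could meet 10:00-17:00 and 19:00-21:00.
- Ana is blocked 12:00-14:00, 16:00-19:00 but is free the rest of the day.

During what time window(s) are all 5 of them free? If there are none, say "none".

11:00-12:00, 15:00-16:00, 19:00-20:00

Imani free: 10:00-18:00, 19:00-21:00 (invert busy blocks within the working day).
Tara free: 10:00-14:00, 15:00-21:00.
Sven free: 11:00-14:00, 15:00-20:00.
Wiremu free: 10:00-17:00, 19:00-21:00.
Ana free: 09:00-12:00, 14:00-16:00, 19:00-21:00 (invert busy blocks within the working day).
Imani ∩ Tara: 10:00-14:00, 15:00-18:00, 19:00-21:00.
Imani ∩ Tara ∩ Sven: 11:00-14:00, 15:00-18:00, 19:00-20:00.
Imani ∩ Tara ∩ Sven ∩ Wiremu: 11:00-14:00, 15:00-17:00, 19:00-20:00.
Imani ∩ Tara ∩ Sven ∩ Wiremu ∩ Ana: 11:00-12:00, 15:00-16:00, 19:00-20:00.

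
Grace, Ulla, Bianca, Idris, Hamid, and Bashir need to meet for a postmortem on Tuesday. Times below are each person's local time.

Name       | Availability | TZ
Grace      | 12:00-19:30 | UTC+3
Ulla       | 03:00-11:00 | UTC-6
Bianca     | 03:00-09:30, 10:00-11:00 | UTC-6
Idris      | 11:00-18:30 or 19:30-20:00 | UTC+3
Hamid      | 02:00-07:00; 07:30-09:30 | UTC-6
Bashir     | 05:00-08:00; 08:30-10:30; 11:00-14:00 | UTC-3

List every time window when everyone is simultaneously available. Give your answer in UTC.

Grace in UTC: 09:00-16:30 (subtract 3h to convert from UTC+3).
Ulla in UTC: 09:00-17:00 (add 6h to convert from UTC-6).
Bianca in UTC: 09:00-15:30, 16:00-17:00 (add 6h to convert from UTC-6).
Idris in UTC: 08:00-15:30, 16:30-17:00 (subtract 3h to convert from UTC+3).
Hamid in UTC: 08:00-13:00, 13:30-15:30 (add 6h to convert from UTC-6).
Bashir in UTC: 08:00-11:00, 11:30-13:30, 14:00-17:00 (add 3h to convert from UTC-3).
Grace ∩ Ulla: 09:00-16:30.
Grace ∩ Ulla ∩ Bianca: 09:00-15:30, 16:00-16:30.
Grace ∩ Ulla ∩ Bianca ∩ Idris: 09:00-15:30.
Grace ∩ Ulla ∩ Bianca ∩ Idris ∩ Hamid: 09:00-13:00, 13:30-15:30.
Grace ∩ Ulla ∩ Bianca ∩ Idris ∩ Hamid ∩ Bashir: 09:00-11:00, 11:30-13:00, 14:00-15:30.

09:00-11:00, 11:30-13:00, 14:00-15:30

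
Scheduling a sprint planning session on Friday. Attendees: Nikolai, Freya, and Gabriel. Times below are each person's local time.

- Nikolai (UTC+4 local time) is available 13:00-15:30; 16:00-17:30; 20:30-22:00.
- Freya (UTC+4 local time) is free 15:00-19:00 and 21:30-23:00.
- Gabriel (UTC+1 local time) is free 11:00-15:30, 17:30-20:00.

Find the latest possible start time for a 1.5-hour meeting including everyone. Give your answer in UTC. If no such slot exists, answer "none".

Nikolai in UTC: 09:00-11:30, 12:00-13:30, 16:30-18:00 (subtract 4h to convert from UTC+4).
Freya in UTC: 11:00-15:00, 17:30-19:00 (subtract 4h to convert from UTC+4).
Gabriel in UTC: 10:00-14:30, 16:30-19:00 (subtract 1h to convert from UTC+1).
Nikolai ∩ Freya: 11:00-11:30, 12:00-13:30, 17:30-18:00.
Nikolai ∩ Freya ∩ Gabriel: 11:00-11:30, 12:00-13:30, 17:30-18:00.
So the common availability across everyone is 11:00-11:30, 12:00-13:30, 17:30-18:00.
The last common window of at least 90 minutes is 12:00-13:30; a 90-minute meeting can start as late as 12:00 and still end by 13:30.

12:00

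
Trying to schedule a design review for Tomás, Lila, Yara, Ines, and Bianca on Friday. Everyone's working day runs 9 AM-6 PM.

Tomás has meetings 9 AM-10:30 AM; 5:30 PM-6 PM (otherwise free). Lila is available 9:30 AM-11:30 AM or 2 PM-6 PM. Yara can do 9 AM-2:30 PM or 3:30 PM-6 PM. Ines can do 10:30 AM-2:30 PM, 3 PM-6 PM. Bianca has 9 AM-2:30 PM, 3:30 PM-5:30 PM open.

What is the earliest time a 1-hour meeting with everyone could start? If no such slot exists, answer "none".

Tomás free: 10:30-17:30 (invert busy blocks within the working day).
Lila free: 09:30-11:30, 14:00-18:00.
Yara free: 09:00-14:30, 15:30-18:00.
Ines free: 10:30-14:30, 15:00-18:00.
Bianca free: 09:00-14:30, 15:30-17:30.
Tomás ∩ Lila: 10:30-11:30, 14:00-17:30.
Tomás ∩ Lila ∩ Yara: 10:30-11:30, 14:00-14:30, 15:30-17:30.
Tomás ∩ Lila ∩ Yara ∩ Ines: 10:30-11:30, 14:00-14:30, 15:30-17:30.
Tomás ∩ Lila ∩ Yara ∩ Ines ∩ Bianca: 10:30-11:30, 14:00-14:30, 15:30-17:30.
So the common availability across everyone is 10:30-11:30, 14:00-14:30, 15:30-17:30.
The first common window of at least 60 minutes is 10:30-11:30, so the earliest start is 10:30.

10:30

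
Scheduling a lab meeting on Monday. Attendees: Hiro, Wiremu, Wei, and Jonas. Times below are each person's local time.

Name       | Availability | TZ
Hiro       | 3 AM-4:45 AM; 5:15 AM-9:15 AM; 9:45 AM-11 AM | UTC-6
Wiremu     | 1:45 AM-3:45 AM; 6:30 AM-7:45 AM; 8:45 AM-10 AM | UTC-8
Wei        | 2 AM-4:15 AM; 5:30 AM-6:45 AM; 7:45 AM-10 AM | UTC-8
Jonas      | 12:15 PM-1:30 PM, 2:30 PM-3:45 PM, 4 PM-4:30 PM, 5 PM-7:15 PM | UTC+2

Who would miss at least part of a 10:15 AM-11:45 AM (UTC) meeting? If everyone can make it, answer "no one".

Hiro in UTC: 09:00-10:45, 11:15-15:15, 15:45-17:00 (add 6h to convert from UTC-6).
Wiremu in UTC: 09:45-11:45, 14:30-15:45, 16:45-18:00 (add 8h to convert from UTC-8).
Wei in UTC: 10:00-12:15, 13:30-14:45, 15:45-18:00 (add 8h to convert from UTC-8).
Jonas in UTC: 10:15-11:30, 12:30-13:45, 14:00-14:30, 15:00-17:15 (subtract 2h to convert from UTC+2).
Hiro: not fully free for 10:15-11:45. Wiremu: free for 10:15-11:45. Wei: free for 10:15-11:45. Jonas: not fully free for 10:15-11:45.

Hiro, Jonas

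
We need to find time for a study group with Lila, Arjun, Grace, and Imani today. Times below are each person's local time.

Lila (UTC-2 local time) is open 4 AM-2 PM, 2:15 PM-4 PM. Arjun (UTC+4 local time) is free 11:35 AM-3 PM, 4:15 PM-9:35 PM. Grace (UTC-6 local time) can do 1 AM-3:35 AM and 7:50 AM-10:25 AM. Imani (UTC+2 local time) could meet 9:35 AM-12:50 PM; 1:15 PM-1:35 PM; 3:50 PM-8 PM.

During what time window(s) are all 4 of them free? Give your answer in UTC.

Lila in UTC: 06:00-16:00, 16:15-18:00 (add 2h to convert from UTC-2).
Arjun in UTC: 07:35-11:00, 12:15-17:35 (subtract 4h to convert from UTC+4).
Grace in UTC: 07:00-09:35, 13:50-16:25 (add 6h to convert from UTC-6).
Imani in UTC: 07:35-10:50, 11:15-11:35, 13:50-18:00 (subtract 2h to convert from UTC+2).
Lila ∩ Arjun: 07:35-11:00, 12:15-16:00, 16:15-17:35.
Lila ∩ Arjun ∩ Grace: 07:35-09:35, 13:50-16:00, 16:15-16:25.
Lila ∩ Arjun ∩ Grace ∩ Imani: 07:35-09:35, 13:50-16:00, 16:15-16:25.

07:35-09:35, 13:50-16:00, 16:15-16:25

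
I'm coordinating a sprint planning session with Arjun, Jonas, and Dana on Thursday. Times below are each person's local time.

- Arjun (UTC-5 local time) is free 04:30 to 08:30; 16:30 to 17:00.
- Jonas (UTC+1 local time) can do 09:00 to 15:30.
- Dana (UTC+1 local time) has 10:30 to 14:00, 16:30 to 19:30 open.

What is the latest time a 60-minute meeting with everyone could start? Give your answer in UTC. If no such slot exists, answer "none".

Arjun in UTC: 09:30-13:30, 21:30-22:00 (add 5h to convert from UTC-5).
Jonas in UTC: 08:00-14:30 (subtract 1h to convert from UTC+1).
Dana in UTC: 09:30-13:00, 15:30-18:30 (subtract 1h to convert from UTC+1).
Arjun ∩ Jonas: 09:30-13:30.
Arjun ∩ Jonas ∩ Dana: 09:30-13:00.
So the common availability across everyone is 09:30-13:00.
The last common window of at least 60 minutes is 09:30-13:00; a 60-minute meeting can start as late as 12:00 and still end by 13:00.

12:00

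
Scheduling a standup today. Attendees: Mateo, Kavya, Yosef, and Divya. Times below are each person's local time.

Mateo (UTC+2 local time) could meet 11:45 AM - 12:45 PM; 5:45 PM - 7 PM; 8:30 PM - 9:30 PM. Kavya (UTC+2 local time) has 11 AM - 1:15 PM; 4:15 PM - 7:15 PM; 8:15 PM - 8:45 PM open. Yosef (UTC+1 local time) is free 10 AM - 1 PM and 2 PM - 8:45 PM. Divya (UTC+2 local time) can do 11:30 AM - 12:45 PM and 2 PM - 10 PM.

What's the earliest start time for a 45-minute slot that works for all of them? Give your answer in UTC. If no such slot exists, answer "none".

09:45

Mateo in UTC: 09:45-10:45, 15:45-17:00, 18:30-19:30 (subtract 2h to convert from UTC+2).
Kavya in UTC: 09:00-11:15, 14:15-17:15, 18:15-18:45 (subtract 2h to convert from UTC+2).
Yosef in UTC: 09:00-12:00, 13:00-19:45 (subtract 1h to convert from UTC+1).
Divya in UTC: 09:30-10:45, 12:00-20:00 (subtract 2h to convert from UTC+2).
Mateo ∩ Kavya: 09:45-10:45, 15:45-17:00, 18:30-18:45.
Mateo ∩ Kavya ∩ Yosef: 09:45-10:45, 15:45-17:00, 18:30-18:45.
Mateo ∩ Kavya ∩ Yosef ∩ Divya: 09:45-10:45, 15:45-17:00, 18:30-18:45.
Those are the intersection windows.
The first common window of at least 45 minutes is 09:45-10:45, so the earliest start is 09:45.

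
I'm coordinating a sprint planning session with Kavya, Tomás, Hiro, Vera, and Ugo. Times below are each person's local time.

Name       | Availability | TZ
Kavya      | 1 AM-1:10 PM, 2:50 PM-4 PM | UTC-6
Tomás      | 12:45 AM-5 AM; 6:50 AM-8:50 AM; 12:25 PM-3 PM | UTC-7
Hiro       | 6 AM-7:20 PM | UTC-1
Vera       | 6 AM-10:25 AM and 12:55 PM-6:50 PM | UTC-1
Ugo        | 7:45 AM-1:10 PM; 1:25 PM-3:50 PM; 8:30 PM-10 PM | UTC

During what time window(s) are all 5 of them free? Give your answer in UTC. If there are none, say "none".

07:45-11:25, 13:55-15:50

Kavya in UTC: 07:00-19:10, 20:50-22:00 (add 6h to convert from UTC-6).
Tomás in UTC: 07:45-12:00, 13:50-15:50, 19:25-22:00 (add 7h to convert from UTC-7).
Hiro in UTC: 07:00-20:20 (add 1h to convert from UTC-1).
Vera in UTC: 07:00-11:25, 13:55-19:50 (add 1h to convert from UTC-1).
Ugo in UTC: 07:45-13:10, 13:25-15:50, 20:30-22:00.
Kavya ∩ Tomás: 07:45-12:00, 13:50-15:50, 20:50-22:00.
Kavya ∩ Tomás ∩ Hiro: 07:45-12:00, 13:50-15:50.
Kavya ∩ Tomás ∩ Hiro ∩ Vera: 07:45-11:25, 13:55-15:50.
Kavya ∩ Tomás ∩ Hiro ∩ Vera ∩ Ugo: 07:45-11:25, 13:55-15:50.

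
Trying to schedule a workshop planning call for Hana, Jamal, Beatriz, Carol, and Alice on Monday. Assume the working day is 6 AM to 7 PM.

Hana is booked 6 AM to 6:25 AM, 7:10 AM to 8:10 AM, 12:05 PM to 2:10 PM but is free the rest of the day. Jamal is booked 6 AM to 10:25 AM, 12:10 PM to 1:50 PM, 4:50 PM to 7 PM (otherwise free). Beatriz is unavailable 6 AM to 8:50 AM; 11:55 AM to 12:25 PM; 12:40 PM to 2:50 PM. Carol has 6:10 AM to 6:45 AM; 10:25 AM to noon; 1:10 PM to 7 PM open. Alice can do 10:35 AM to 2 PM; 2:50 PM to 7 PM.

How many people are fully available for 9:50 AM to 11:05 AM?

2

Hana free: 06:25-07:10, 08:10-12:05, 14:10-19:00 (invert busy blocks within the working day).
Jamal free: 10:25-12:10, 13:50-16:50 (invert busy blocks within the working day).
Beatriz free: 08:50-11:55, 12:25-12:40, 14:50-19:00 (invert busy blocks within the working day).
Carol free: 06:10-06:45, 10:25-12:00, 13:10-19:00.
Alice free: 10:35-14:00, 14:50-19:00.
Hana and Beatriz can make the full 09:50-11:05 slot — that's 2.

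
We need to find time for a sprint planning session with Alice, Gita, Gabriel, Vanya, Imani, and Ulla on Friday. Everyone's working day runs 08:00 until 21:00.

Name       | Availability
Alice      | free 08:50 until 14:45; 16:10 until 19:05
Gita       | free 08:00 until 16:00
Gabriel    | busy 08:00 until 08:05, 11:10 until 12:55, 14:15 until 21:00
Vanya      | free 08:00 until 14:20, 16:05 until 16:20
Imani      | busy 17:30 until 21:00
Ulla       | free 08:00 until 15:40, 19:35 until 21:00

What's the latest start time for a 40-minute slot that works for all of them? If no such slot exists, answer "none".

Alice free: 08:50-14:45, 16:10-19:05.
Gita free: 08:00-16:00.
Gabriel free: 08:05-11:10, 12:55-14:15 (invert busy blocks within the working day).
Vanya free: 08:00-14:20, 16:05-16:20.
Imani free: 08:00-17:30 (invert busy blocks within the working day).
Ulla free: 08:00-15:40, 19:35-21:00.
Alice ∩ Gita: 08:50-14:45.
Alice ∩ Gita ∩ Gabriel: 08:50-11:10, 12:55-14:15.
Alice ∩ Gita ∩ Gabriel ∩ Vanya: 08:50-11:10, 12:55-14:15.
Alice ∩ Gita ∩ Gabriel ∩ Vanya ∩ Imani: 08:50-11:10, 12:55-14:15.
Alice ∩ Gita ∩ Gabriel ∩ Vanya ∩ Imani ∩ Ulla: 08:50-11:10, 12:55-14:15.
The last common window of at least 40 minutes is 12:55-14:15; a 40-minute meeting can start as late as 13:35 and still end by 14:15.

13:35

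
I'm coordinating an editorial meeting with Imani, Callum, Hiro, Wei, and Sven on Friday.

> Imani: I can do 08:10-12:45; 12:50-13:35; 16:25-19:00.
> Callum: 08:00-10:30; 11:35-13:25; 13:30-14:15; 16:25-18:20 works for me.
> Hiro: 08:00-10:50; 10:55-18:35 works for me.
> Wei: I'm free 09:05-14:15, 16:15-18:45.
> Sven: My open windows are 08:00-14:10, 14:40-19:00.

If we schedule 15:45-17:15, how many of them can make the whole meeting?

Hiro and Sven can make the full 15:45-17:15 slot — that's 2.

2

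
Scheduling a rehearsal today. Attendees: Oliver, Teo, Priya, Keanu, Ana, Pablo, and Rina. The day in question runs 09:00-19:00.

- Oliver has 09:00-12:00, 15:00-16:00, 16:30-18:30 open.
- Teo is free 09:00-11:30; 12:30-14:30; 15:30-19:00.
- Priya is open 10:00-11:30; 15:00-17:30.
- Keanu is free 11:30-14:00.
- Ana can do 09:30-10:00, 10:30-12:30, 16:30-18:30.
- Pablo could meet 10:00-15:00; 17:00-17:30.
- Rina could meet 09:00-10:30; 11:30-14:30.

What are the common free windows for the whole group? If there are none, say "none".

Oliver ∩ Teo: 09:00-11:30, 15:30-16:00, 16:30-18:30.
Oliver ∩ Teo ∩ Priya: 10:00-11:30, 15:30-16:00, 16:30-17:30.
Oliver ∩ Teo ∩ Priya ∩ Keanu: ∅.
Oliver ∩ Teo ∩ Priya ∩ Keanu ∩ Ana: ∅.
Oliver ∩ Teo ∩ Priya ∩ Keanu ∩ Ana ∩ Pablo: ∅.
Oliver ∩ Teo ∩ Priya ∩ Keanu ∩ Ana ∩ Pablo ∩ Rina: ∅.
There is no time when everyone is free.

none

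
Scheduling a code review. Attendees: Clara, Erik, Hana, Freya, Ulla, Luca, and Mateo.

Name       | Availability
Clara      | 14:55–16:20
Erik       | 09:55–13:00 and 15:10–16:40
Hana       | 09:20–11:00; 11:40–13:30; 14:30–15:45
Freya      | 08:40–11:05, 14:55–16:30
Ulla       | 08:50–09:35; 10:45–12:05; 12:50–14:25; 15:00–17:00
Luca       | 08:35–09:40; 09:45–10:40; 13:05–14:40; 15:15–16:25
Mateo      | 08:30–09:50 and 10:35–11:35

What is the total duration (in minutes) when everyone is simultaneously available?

Clara ∩ Erik: 15:10-16:20.
Clara ∩ Erik ∩ Hana: 15:10-15:45.
Clara ∩ Erik ∩ Hana ∩ Freya: 15:10-15:45.
Clara ∩ Erik ∩ Hana ∩ Freya ∩ Ulla: 15:10-15:45.
Clara ∩ Erik ∩ Hana ∩ Freya ∩ Ulla ∩ Luca: 15:15-15:45.
Clara ∩ Erik ∩ Hana ∩ Freya ∩ Ulla ∩ Luca ∩ Mateo: ∅.
There is no time when everyone is free.
There is no common window, so the total is 0 minutes.

0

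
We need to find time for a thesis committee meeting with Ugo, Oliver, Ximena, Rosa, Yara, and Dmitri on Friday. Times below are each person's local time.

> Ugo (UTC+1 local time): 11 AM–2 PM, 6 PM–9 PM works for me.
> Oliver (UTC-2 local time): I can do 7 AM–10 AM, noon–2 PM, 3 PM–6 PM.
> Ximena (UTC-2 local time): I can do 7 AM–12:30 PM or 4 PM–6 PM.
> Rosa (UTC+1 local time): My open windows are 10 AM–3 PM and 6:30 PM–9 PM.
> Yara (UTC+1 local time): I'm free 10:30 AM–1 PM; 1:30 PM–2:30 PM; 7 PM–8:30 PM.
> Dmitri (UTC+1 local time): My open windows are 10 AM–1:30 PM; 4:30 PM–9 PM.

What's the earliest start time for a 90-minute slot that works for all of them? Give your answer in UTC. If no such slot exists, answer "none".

10:00

Ugo in UTC: 10:00-13:00, 17:00-20:00 (subtract 1h to convert from UTC+1).
Oliver in UTC: 09:00-12:00, 14:00-16:00, 17:00-20:00 (add 2h to convert from UTC-2).
Ximena in UTC: 09:00-14:30, 18:00-20:00 (add 2h to convert from UTC-2).
Rosa in UTC: 09:00-14:00, 17:30-20:00 (subtract 1h to convert from UTC+1).
Yara in UTC: 09:30-12:00, 12:30-13:30, 18:00-19:30 (subtract 1h to convert from UTC+1).
Dmitri in UTC: 09:00-12:30, 15:30-20:00 (subtract 1h to convert from UTC+1).
Ugo ∩ Oliver: 10:00-12:00, 17:00-20:00.
Ugo ∩ Oliver ∩ Ximena: 10:00-12:00, 18:00-20:00.
Ugo ∩ Oliver ∩ Ximena ∩ Rosa: 10:00-12:00, 18:00-20:00.
Ugo ∩ Oliver ∩ Ximena ∩ Rosa ∩ Yara: 10:00-12:00, 18:00-19:30.
Ugo ∩ Oliver ∩ Ximena ∩ Rosa ∩ Yara ∩ Dmitri: 10:00-12:00, 18:00-19:30.
Those are the intersection windows.
The first common window of at least 90 minutes is 10:00-12:00, so the earliest start is 10:00.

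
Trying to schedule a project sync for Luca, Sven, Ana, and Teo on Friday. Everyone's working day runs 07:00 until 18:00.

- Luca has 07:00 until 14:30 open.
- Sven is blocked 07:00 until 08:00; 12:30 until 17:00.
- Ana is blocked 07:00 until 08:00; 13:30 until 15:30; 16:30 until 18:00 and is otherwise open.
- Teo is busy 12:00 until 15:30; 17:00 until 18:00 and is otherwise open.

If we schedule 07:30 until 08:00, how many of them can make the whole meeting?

Luca free: 07:00-14:30.
Sven free: 08:00-12:30, 17:00-18:00 (invert busy blocks within the working day).
Ana free: 08:00-13:30, 15:30-16:30 (invert busy blocks within the working day).
Teo free: 07:00-12:00, 15:30-17:00 (invert busy blocks within the working day).
Luca and Teo can make the full 07:30-08:00 slot — that's 2.

2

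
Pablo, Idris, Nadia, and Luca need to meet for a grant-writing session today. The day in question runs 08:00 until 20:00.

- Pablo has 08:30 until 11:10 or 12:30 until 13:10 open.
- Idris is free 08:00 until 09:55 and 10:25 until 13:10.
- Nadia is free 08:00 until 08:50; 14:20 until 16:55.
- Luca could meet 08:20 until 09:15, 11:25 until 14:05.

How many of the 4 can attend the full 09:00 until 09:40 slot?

2

Pablo and Idris can make the full 09:00-09:40 slot — that's 2.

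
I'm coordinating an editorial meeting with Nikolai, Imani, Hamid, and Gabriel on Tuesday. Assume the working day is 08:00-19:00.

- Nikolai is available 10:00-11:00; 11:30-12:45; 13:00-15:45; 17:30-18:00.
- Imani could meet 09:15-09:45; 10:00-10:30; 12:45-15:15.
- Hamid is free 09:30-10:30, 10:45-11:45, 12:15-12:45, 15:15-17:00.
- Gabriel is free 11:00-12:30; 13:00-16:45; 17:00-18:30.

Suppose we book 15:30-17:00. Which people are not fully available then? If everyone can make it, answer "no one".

Gabriel, Imani, Nikolai

Nikolai: not fully free for 15:30-17:00. Imani: not fully free for 15:30-17:00. Hamid: free for 15:30-17:00. Gabriel: not fully free for 15:30-17:00.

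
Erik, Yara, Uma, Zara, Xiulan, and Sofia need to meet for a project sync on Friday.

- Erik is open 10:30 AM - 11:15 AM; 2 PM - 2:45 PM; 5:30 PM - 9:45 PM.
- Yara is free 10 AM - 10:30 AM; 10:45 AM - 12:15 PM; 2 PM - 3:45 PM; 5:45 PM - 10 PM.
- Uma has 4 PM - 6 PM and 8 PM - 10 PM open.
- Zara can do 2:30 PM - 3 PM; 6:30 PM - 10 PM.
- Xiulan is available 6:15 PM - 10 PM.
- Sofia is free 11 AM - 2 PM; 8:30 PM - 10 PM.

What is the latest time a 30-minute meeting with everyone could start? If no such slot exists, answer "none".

Erik ∩ Yara: 10:45-11:15, 14:00-14:45, 17:45-21:45.
Erik ∩ Yara ∩ Uma: 17:45-18:00, 20:00-21:45.
Erik ∩ Yara ∩ Uma ∩ Zara: 20:00-21:45.
Erik ∩ Yara ∩ Uma ∩ Zara ∩ Xiulan: 20:00-21:45.
Erik ∩ Yara ∩ Uma ∩ Zara ∩ Xiulan ∩ Sofia: 20:30-21:45.
The last common window of at least 30 minutes is 20:30-21:45; a 30-minute meeting can start as late as 21:15 and still end by 21:45.

21:15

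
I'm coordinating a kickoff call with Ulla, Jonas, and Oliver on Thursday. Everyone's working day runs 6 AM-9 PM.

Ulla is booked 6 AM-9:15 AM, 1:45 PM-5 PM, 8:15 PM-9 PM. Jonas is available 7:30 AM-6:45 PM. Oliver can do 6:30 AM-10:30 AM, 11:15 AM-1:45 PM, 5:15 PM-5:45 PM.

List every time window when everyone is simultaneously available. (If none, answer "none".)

Ulla free: 09:15-13:45, 17:00-20:15 (invert busy blocks within the working day).
Jonas free: 07:30-18:45.
Oliver free: 06:30-10:30, 11:15-13:45, 17:15-17:45.
Ulla ∩ Jonas: 09:15-13:45, 17:00-18:45.
Ulla ∩ Jonas ∩ Oliver: 09:15-10:30, 11:15-13:45, 17:15-17:45.

09:15-10:30, 11:15-13:45, 17:15-17:45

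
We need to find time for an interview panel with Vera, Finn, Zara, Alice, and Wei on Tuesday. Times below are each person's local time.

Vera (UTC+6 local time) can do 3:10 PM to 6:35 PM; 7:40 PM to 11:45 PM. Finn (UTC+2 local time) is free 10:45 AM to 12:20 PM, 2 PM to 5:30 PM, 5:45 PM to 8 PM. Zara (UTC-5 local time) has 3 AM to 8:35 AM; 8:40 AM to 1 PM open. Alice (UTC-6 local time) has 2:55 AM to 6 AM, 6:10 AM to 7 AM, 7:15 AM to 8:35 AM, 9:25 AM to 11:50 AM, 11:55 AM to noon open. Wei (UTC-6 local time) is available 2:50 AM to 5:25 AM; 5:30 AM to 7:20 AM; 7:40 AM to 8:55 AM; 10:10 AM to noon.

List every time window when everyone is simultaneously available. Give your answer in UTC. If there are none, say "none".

Vera in UTC: 09:10-12:35, 13:40-17:45 (subtract 6h to convert from UTC+6).
Finn in UTC: 08:45-10:20, 12:00-15:30, 15:45-18:00 (subtract 2h to convert from UTC+2).
Zara in UTC: 08:00-13:35, 13:40-18:00 (add 5h to convert from UTC-5).
Alice in UTC: 08:55-12:00, 12:10-13:00, 13:15-14:35, 15:25-17:50, 17:55-18:00 (add 6h to convert from UTC-6).
Wei in UTC: 08:50-11:25, 11:30-13:20, 13:40-14:55, 16:10-18:00 (add 6h to convert from UTC-6).
Vera ∩ Finn: 09:10-10:20, 12:00-12:35, 13:40-15:30, 15:45-17:45.
Vera ∩ Finn ∩ Zara: 09:10-10:20, 12:00-12:35, 13:40-15:30, 15:45-17:45.
Vera ∩ Finn ∩ Zara ∩ Alice: 09:10-10:20, 12:10-12:35, 13:40-14:35, 15:25-15:30, 15:45-17:45.
Vera ∩ Finn ∩ Zara ∩ Alice ∩ Wei: 09:10-10:20, 12:10-12:35, 13:40-14:35, 16:10-17:45.

09:10-10:20, 12:10-12:35, 13:40-14:35, 16:10-17:45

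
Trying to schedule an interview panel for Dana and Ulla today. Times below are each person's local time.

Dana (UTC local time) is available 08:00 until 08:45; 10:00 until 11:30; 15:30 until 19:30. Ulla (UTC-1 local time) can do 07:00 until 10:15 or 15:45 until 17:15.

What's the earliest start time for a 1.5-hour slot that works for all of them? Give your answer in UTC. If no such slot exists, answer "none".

16:45

Dana in UTC: 08:00-08:45, 10:00-11:30, 15:30-19:30.
Ulla in UTC: 08:00-11:15, 16:45-18:15 (add 1h to convert from UTC-1).
Dana ∩ Ulla: 08:00-08:45, 10:00-11:15, 16:45-18:15.
The first common window of at least 90 minutes is 16:45-18:15, so the earliest start is 16:45.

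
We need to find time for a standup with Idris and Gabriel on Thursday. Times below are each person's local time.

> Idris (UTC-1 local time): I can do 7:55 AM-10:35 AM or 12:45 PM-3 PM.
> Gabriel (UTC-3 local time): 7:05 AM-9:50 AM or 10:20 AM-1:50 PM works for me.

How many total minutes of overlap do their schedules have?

Idris in UTC: 08:55-11:35, 13:45-16:00 (add 1h to convert from UTC-1).
Gabriel in UTC: 10:05-12:50, 13:20-16:50 (add 3h to convert from UTC-3).
Idris ∩ Gabriel: 10:05-11:35, 13:45-16:00.
Those are the intersection windows.
Summing the common windows: 90 + 135 = 225 minutes.

225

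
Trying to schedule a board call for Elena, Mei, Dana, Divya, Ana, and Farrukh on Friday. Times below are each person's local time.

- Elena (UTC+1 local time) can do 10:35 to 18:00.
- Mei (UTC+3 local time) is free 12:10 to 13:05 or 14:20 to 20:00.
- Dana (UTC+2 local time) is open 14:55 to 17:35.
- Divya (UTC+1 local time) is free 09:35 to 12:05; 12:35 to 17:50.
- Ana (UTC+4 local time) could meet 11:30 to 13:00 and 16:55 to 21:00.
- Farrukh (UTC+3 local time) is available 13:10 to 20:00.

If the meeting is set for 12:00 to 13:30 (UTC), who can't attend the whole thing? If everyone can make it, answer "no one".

Ana, Dana

Elena in UTC: 09:35-17:00 (subtract 1h to convert from UTC+1).
Mei in UTC: 09:10-10:05, 11:20-17:00 (subtract 3h to convert from UTC+3).
Dana in UTC: 12:55-15:35 (subtract 2h to convert from UTC+2).
Divya in UTC: 08:35-11:05, 11:35-16:50 (subtract 1h to convert from UTC+1).
Ana in UTC: 07:30-09:00, 12:55-17:00 (subtract 4h to convert from UTC+4).
Farrukh in UTC: 10:10-17:00 (subtract 3h to convert from UTC+3).
Elena: free for 12:00-13:30. Mei: free for 12:00-13:30. Dana: not fully free for 12:00-13:30. Divya: free for 12:00-13:30. Ana: not fully free for 12:00-13:30. Farrukh: free for 12:00-13:30.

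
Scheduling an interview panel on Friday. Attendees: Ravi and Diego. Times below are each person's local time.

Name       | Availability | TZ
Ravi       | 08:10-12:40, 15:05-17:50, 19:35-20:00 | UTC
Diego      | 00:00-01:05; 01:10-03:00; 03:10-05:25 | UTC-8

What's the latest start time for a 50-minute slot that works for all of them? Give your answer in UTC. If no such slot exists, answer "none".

Ravi in UTC: 08:10-12:40, 15:05-17:50, 19:35-20:00.
Diego in UTC: 08:00-09:05, 09:10-11:00, 11:10-13:25 (add 8h to convert from UTC-8).
Ravi ∩ Diego: 08:10-09:05, 09:10-11:00, 11:10-12:40.
The last common window of at least 50 minutes is 11:10-12:40; a 50-minute meeting can start as late as 11:50 and still end by 12:40.

11:50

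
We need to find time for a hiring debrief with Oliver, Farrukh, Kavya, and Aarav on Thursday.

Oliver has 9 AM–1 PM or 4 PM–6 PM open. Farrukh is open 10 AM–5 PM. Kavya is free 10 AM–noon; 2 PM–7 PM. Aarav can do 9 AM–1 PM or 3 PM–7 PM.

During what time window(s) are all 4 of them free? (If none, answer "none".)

Oliver ∩ Farrukh: 10:00-13:00, 16:00-17:00.
Oliver ∩ Farrukh ∩ Kavya: 10:00-12:00, 16:00-17:00.
Oliver ∩ Farrukh ∩ Kavya ∩ Aarav: 10:00-12:00, 16:00-17:00.
So the common availability across everyone is 10:00-12:00, 16:00-17:00.

10:00-12:00, 16:00-17:00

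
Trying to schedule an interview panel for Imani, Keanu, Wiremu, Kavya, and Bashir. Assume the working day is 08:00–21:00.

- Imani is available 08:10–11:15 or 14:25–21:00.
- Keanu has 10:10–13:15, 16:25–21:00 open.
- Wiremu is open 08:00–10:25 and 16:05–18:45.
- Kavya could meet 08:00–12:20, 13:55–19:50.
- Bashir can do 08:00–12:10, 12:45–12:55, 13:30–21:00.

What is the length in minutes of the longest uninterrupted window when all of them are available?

Imani ∩ Keanu: 10:10-11:15, 16:25-21:00.
Imani ∩ Keanu ∩ Wiremu: 10:10-10:25, 16:25-18:45.
Imani ∩ Keanu ∩ Wiremu ∩ Kavya: 10:10-10:25, 16:25-18:45.
Imani ∩ Keanu ∩ Wiremu ∩ Kavya ∩ Bashir: 10:10-10:25, 16:25-18:45.
Those are the intersection windows.
The longest is 16:25-18:45 at 140 minutes.

140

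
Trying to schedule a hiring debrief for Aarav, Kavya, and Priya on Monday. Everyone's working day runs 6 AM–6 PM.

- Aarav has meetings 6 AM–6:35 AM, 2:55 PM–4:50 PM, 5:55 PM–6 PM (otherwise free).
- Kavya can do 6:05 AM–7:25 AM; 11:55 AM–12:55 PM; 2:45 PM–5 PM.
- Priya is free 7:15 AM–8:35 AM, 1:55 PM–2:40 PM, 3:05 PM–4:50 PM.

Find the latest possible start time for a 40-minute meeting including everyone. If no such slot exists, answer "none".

Aarav free: 06:35-14:55, 16:50-17:55 (invert busy blocks within the working day).
Kavya free: 06:05-07:25, 11:55-12:55, 14:45-17:00.
Priya free: 07:15-08:35, 13:55-14:40, 15:05-16:50.
Aarav ∩ Kavya: 06:35-07:25, 11:55-12:55, 14:45-14:55, 16:50-17:00.
Aarav ∩ Kavya ∩ Priya: 07:15-07:25.
Those are the intersection windows.
No common window is at least 40 minutes long.

none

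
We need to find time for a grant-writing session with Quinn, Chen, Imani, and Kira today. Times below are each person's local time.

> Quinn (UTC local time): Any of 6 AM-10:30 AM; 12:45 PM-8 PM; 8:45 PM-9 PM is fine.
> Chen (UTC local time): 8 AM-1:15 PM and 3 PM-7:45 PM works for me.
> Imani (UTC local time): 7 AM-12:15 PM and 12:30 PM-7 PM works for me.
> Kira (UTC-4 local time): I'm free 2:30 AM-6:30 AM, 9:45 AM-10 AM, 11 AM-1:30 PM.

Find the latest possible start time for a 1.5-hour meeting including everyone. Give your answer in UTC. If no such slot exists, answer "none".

Quinn in UTC: 06:00-10:30, 12:45-20:00, 20:45-21:00.
Chen in UTC: 08:00-13:15, 15:00-19:45.
Imani in UTC: 07:00-12:15, 12:30-19:00.
Kira in UTC: 06:30-10:30, 13:45-14:00, 15:00-17:30 (add 4h to convert from UTC-4).
Quinn ∩ Chen: 08:00-10:30, 12:45-13:15, 15:00-19:45.
Quinn ∩ Chen ∩ Imani: 08:00-10:30, 12:45-13:15, 15:00-19:00.
Quinn ∩ Chen ∩ Imani ∩ Kira: 08:00-10:30, 15:00-17:30.
Those are the intersection windows.
The last common window of at least 90 minutes is 15:00-17:30; a 90-minute meeting can start as late as 16:00 and still end by 17:30.

16:00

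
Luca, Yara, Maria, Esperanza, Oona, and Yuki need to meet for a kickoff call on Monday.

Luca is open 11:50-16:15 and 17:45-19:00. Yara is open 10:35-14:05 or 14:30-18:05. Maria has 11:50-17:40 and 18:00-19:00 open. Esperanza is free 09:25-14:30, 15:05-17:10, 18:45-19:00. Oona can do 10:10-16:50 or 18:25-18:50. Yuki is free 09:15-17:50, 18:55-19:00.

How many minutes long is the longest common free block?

Luca ∩ Yara: 11:50-14:05, 14:30-16:15, 17:45-18:05.
Luca ∩ Yara ∩ Maria: 11:50-14:05, 14:30-16:15, 18:00-18:05.
Luca ∩ Yara ∩ Maria ∩ Esperanza: 11:50-14:05, 15:05-16:15.
Luca ∩ Yara ∩ Maria ∩ Esperanza ∩ Oona: 11:50-14:05, 15:05-16:15.
Luca ∩ Yara ∩ Maria ∩ Esperanza ∩ Oona ∩ Yuki: 11:50-14:05, 15:05-16:15.
The longest is 11:50-14:05 at 135 minutes.

135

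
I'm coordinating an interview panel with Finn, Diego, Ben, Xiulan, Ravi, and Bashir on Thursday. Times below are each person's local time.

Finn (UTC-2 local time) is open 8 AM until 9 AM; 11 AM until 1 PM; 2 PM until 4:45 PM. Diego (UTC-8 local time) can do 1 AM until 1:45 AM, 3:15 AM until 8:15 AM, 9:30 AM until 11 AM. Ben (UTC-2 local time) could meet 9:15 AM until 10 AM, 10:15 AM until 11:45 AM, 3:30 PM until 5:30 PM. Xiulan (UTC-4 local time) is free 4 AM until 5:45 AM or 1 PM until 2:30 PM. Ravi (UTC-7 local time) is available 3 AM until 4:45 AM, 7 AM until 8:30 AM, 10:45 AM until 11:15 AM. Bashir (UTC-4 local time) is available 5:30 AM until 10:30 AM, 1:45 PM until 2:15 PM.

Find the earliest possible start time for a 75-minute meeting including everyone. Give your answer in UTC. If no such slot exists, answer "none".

none

Finn in UTC: 10:00-11:00, 13:00-15:00, 16:00-18:45 (add 2h to convert from UTC-2).
Diego in UTC: 09:00-09:45, 11:15-16:15, 17:30-19:00 (add 8h to convert from UTC-8).
Ben in UTC: 11:15-12:00, 12:15-13:45, 17:30-19:30 (add 2h to convert from UTC-2).
Xiulan in UTC: 08:00-09:45, 17:00-18:30 (add 4h to convert from UTC-4).
Ravi in UTC: 10:00-11:45, 14:00-15:30, 17:45-18:15 (add 7h to convert from UTC-7).
Bashir in UTC: 09:30-14:30, 17:45-18:15 (add 4h to convert from UTC-4).
Finn ∩ Diego: 13:00-15:00, 16:00-16:15, 17:30-18:45.
Finn ∩ Diego ∩ Ben: 13:00-13:45, 17:30-18:45.
Finn ∩ Diego ∩ Ben ∩ Xiulan: 17:30-18:30.
Finn ∩ Diego ∩ Ben ∩ Xiulan ∩ Ravi: 17:45-18:15.
Finn ∩ Diego ∩ Ben ∩ Xiulan ∩ Ravi ∩ Bashir: 17:45-18:15.
No common window is at least 75 minutes long.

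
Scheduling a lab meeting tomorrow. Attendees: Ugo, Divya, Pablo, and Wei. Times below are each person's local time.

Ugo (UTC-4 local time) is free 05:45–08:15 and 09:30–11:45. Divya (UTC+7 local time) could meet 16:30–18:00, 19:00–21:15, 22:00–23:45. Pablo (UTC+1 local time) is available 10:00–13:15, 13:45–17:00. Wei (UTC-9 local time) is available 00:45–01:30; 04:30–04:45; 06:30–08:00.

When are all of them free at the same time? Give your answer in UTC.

Ugo in UTC: 09:45-12:15, 13:30-15:45 (add 4h to convert from UTC-4).
Divya in UTC: 09:30-11:00, 12:00-14:15, 15:00-16:45 (subtract 7h to convert from UTC+7).
Pablo in UTC: 09:00-12:15, 12:45-16:00 (subtract 1h to convert from UTC+1).
Wei in UTC: 09:45-10:30, 13:30-13:45, 15:30-17:00 (add 9h to convert from UTC-9).
Ugo ∩ Divya: 09:45-11:00, 12:00-12:15, 13:30-14:15, 15:00-15:45.
Ugo ∩ Divya ∩ Pablo: 09:45-11:00, 12:00-12:15, 13:30-14:15, 15:00-15:45.
Ugo ∩ Divya ∩ Pablo ∩ Wei: 09:45-10:30, 13:30-13:45, 15:30-15:45.

09:45-10:30, 13:30-13:45, 15:30-15:45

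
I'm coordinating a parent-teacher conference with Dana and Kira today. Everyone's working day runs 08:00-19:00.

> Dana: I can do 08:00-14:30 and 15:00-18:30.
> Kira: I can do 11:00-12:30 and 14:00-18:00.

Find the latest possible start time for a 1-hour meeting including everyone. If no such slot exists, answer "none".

17:00

Dana ∩ Kira: 11:00-12:30, 14:00-14:30, 15:00-18:00.
The last common window of at least 60 minutes is 15:00-18:00; a 60-minute meeting can start as late as 17:00 and still end by 18:00.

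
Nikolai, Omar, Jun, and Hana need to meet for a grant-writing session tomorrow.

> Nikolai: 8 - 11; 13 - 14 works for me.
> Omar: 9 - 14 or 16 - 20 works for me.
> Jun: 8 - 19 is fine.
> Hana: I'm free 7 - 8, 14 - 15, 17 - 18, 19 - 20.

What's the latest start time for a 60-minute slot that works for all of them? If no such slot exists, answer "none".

none

Nikolai ∩ Omar: 09:00-11:00, 13:00-14:00.
Nikolai ∩ Omar ∩ Jun: 09:00-11:00, 13:00-14:00.
Nikolai ∩ Omar ∩ Jun ∩ Hana: ∅.
There is no time when everyone is free.
No common window is at least 60 minutes long.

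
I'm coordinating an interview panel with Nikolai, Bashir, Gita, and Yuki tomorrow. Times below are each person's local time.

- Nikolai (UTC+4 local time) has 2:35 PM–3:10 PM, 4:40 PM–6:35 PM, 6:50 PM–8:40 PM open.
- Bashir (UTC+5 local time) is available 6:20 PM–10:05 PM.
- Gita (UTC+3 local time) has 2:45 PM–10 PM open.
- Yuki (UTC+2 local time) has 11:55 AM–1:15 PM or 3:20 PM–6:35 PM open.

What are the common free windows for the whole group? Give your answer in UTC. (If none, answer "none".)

Nikolai in UTC: 10:35-11:10, 12:40-14:35, 14:50-16:40 (subtract 4h to convert from UTC+4).
Bashir in UTC: 13:20-17:05 (subtract 5h to convert from UTC+5).
Gita in UTC: 11:45-19:00 (subtract 3h to convert from UTC+3).
Yuki in UTC: 09:55-11:15, 13:20-16:35 (subtract 2h to convert from UTC+2).
Nikolai ∩ Bashir: 13:20-14:35, 14:50-16:40.
Nikolai ∩ Bashir ∩ Gita: 13:20-14:35, 14:50-16:40.
Nikolai ∩ Bashir ∩ Gita ∩ Yuki: 13:20-14:35, 14:50-16:35.
Those are the intersection windows.

13:20-14:35, 14:50-16:35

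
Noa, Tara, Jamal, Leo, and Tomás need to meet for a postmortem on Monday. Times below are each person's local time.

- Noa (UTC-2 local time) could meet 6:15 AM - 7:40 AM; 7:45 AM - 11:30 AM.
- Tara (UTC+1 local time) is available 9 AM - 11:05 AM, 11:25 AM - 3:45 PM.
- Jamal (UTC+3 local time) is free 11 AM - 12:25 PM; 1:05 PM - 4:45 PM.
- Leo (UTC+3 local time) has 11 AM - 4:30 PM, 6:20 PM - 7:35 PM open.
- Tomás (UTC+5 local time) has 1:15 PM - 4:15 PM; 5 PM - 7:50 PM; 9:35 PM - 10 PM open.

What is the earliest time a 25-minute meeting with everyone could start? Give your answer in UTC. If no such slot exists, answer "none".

08:15

Noa in UTC: 08:15-09:40, 09:45-13:30 (add 2h to convert from UTC-2).
Tara in UTC: 08:00-10:05, 10:25-14:45 (subtract 1h to convert from UTC+1).
Jamal in UTC: 08:00-09:25, 10:05-13:45 (subtract 3h to convert from UTC+3).
Leo in UTC: 08:00-13:30, 15:20-16:35 (subtract 3h to convert from UTC+3).
Tomás in UTC: 08:15-11:15, 12:00-14:50, 16:35-17:00 (subtract 5h to convert from UTC+5).
Noa ∩ Tara: 08:15-09:40, 09:45-10:05, 10:25-13:30.
Noa ∩ Tara ∩ Jamal: 08:15-09:25, 10:25-13:30.
Noa ∩ Tara ∩ Jamal ∩ Leo: 08:15-09:25, 10:25-13:30.
Noa ∩ Tara ∩ Jamal ∩ Leo ∩ Tomás: 08:15-09:25, 10:25-11:15, 12:00-13:30.
Those are the intersection windows.
The first common window of at least 25 minutes is 08:15-09:25, so the earliest start is 08:15.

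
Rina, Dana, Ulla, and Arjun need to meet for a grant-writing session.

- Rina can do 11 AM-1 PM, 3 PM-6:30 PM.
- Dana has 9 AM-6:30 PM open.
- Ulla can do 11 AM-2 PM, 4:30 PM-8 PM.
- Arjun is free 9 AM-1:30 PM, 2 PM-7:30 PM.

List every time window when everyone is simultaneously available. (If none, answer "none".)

Rina ∩ Dana: 11:00-13:00, 15:00-18:30.
Rina ∩ Dana ∩ Ulla: 11:00-13:00, 16:30-18:30.
Rina ∩ Dana ∩ Ulla ∩ Arjun: 11:00-13:00, 16:30-18:30.

11:00-13:00, 16:30-18:30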